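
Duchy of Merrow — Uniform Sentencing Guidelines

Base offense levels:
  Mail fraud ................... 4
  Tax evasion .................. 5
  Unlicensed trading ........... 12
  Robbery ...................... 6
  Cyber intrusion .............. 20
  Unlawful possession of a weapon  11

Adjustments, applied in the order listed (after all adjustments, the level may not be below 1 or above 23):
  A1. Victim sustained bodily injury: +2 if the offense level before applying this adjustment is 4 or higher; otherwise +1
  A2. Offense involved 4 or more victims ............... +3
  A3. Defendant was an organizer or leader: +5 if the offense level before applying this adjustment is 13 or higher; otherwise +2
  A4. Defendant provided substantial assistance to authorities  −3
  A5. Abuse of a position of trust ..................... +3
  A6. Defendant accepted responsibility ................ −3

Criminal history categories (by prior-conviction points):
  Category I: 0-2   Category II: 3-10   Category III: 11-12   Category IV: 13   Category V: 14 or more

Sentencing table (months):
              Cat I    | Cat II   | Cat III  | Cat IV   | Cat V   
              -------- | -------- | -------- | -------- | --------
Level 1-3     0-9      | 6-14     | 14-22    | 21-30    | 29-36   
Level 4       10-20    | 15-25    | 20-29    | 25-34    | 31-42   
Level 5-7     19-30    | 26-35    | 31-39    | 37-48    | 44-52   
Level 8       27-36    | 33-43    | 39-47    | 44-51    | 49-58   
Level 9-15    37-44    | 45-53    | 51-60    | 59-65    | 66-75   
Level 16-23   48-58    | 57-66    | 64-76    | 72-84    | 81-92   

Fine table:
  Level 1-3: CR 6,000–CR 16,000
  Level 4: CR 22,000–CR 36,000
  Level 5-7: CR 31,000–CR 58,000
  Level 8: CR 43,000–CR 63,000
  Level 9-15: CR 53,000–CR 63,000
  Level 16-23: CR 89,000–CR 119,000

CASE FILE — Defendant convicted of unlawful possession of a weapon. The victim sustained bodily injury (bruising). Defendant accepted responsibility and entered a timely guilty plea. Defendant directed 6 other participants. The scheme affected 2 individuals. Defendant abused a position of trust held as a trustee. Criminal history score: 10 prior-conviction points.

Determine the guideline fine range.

Base offense level for unlawful possession of a weapon: 11.
A1 applies (level before this adjustment is 11 ≥ 4, so +2): 11 + 2 = 13.
A2 does not apply.
A3 applies (level before this adjustment is 13 ≥ 13, so +5): 13 + 5 = 18.
A5 applies: 18 + 3 = 21.
A6 applies: 21 − 3 = 18.
Final offense level: 18.
Level 18 falls in the 16-23 band.
Fine table: Level 16-23 → CR 89,000–CR 119,000.

CR 89,000–CR 119,000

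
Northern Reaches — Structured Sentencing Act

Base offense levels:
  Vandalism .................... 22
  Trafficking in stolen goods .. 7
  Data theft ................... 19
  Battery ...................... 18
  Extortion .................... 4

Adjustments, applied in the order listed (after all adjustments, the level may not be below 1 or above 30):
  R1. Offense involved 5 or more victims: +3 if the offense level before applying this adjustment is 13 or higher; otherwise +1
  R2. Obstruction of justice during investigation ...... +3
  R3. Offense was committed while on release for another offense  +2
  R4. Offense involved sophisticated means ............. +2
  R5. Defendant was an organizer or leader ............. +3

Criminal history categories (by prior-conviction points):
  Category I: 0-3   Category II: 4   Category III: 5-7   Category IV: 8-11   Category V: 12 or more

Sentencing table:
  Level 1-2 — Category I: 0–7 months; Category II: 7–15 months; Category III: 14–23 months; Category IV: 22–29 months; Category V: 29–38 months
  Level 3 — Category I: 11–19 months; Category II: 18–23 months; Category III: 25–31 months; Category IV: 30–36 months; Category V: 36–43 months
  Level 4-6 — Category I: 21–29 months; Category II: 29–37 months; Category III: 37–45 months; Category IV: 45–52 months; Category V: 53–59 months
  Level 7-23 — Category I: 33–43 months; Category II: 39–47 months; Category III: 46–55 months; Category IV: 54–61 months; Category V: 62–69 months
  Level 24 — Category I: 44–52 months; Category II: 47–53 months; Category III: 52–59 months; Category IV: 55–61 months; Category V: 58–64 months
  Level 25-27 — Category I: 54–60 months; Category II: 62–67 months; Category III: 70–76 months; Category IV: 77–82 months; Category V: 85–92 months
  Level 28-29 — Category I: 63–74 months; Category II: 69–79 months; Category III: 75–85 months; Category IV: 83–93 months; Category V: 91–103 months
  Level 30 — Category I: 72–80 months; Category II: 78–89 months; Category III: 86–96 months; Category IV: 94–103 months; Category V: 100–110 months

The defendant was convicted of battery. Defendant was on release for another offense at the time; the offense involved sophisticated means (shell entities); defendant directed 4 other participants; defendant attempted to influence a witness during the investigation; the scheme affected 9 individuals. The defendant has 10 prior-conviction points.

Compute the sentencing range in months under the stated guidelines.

94-103 months

Base offense level for battery: 18.
R1 applies (level before this adjustment is 18 ≥ 13, so +3): 18 + 3 = 21.
R2 applies: 21 + 3 = 24.
R3 applies: 24 + 2 = 26.
R4 applies: 26 + 2 = 28.
R5 applies: 28 + 3 = 31.
Level 31 exceeds the maximum of 30; capped at 30.
Final offense level: 30.
Criminal history: 10 prior points → Category IV (8-11).
Level 30 falls in the 30 band.
Grid: Level 30 × Category IV = 94-103 months.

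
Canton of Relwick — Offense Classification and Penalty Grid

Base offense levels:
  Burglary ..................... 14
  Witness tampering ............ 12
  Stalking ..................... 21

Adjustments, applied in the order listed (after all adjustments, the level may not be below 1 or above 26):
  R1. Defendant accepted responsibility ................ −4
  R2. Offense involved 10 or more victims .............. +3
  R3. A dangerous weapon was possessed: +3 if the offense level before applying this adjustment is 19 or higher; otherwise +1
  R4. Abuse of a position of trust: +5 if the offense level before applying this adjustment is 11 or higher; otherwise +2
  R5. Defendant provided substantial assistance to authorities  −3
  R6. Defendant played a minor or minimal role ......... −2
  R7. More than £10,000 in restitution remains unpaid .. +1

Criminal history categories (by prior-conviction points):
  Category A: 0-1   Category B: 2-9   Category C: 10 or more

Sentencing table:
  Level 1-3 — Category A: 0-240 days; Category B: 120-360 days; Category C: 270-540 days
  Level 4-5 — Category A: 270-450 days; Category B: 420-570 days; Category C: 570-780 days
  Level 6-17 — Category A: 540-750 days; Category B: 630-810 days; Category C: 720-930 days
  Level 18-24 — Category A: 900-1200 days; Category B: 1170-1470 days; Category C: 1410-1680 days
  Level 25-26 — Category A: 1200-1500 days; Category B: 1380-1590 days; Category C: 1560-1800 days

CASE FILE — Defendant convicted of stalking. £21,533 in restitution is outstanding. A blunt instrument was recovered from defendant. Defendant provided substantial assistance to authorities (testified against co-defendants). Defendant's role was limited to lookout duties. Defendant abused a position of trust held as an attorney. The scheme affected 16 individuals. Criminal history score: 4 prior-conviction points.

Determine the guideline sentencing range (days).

1380-1590 days

Base offense level for stalking: 21.
R2 applies: 21 + 3 = 24.
R3 applies (level before this adjustment is 24 ≥ 19, so +3): 24 + 3 = 27.
R4 applies (level before this adjustment is 27 ≥ 11, so +5): 27 + 5 = 32.
R5 applies: 32 − 3 = 29.
R6 applies: 29 − 2 = 27.
R7 applies: 27 + 1 = 28.
Level 28 exceeds the maximum of 26; capped at 26.
Final offense level: 26.
Criminal history: 4 prior points → Category B (2-9).
Level 26 falls in the 25-26 band.
Grid: Level 25-26 × Category B = 1380-1590 days.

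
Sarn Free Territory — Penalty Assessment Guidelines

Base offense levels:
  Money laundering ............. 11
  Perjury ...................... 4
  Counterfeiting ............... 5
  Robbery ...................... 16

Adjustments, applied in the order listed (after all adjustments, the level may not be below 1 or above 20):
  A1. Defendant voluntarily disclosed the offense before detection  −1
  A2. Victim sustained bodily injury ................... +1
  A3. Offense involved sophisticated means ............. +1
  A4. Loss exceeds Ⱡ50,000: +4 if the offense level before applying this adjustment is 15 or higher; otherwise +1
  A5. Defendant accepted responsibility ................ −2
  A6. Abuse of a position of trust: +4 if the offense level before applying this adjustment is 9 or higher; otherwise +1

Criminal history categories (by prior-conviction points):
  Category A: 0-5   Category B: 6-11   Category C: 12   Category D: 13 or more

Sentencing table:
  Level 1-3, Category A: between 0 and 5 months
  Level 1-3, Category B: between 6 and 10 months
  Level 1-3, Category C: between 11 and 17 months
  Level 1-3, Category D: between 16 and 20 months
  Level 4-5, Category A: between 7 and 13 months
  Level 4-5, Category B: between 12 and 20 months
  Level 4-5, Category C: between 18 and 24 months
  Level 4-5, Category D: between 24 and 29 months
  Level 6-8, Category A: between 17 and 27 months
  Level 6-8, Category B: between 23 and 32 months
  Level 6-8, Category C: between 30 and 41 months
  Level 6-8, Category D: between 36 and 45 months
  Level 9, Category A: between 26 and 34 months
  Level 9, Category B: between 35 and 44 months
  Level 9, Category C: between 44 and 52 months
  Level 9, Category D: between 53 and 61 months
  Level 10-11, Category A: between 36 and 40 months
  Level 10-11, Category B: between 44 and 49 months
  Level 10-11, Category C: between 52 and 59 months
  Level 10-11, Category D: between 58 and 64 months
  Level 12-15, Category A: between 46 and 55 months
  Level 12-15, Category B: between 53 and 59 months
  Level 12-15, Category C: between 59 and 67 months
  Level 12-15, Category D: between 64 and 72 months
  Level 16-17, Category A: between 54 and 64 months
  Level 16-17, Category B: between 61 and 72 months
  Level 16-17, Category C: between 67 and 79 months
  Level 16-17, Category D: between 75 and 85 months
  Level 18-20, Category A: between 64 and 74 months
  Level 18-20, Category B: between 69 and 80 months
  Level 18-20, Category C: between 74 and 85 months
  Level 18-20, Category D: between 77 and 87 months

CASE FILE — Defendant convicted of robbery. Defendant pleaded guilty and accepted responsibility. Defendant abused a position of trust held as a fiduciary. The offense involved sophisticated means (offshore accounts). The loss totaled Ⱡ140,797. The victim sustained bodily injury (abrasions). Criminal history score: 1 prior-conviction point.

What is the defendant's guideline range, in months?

Base offense level for robbery: 16.
A2 applies: 16 + 1 = 17.
A3 applies: 17 + 1 = 18.
A4 applies (level before this adjustment is 18 ≥ 15, so +4): 18 + 4 = 22.
A5 applies: 22 − 2 = 20.
A6 applies (level before this adjustment is 20 ≥ 9, so +4): 20 + 4 = 24.
Level 24 exceeds the maximum of 20; capped at 20.
Final offense level: 20.
Criminal history: 1 prior point → Category A (0-5).
Level 20 falls in the 18-20 band.
Grid: Level 18-20 × Category A = 64-74 months.

64-74 months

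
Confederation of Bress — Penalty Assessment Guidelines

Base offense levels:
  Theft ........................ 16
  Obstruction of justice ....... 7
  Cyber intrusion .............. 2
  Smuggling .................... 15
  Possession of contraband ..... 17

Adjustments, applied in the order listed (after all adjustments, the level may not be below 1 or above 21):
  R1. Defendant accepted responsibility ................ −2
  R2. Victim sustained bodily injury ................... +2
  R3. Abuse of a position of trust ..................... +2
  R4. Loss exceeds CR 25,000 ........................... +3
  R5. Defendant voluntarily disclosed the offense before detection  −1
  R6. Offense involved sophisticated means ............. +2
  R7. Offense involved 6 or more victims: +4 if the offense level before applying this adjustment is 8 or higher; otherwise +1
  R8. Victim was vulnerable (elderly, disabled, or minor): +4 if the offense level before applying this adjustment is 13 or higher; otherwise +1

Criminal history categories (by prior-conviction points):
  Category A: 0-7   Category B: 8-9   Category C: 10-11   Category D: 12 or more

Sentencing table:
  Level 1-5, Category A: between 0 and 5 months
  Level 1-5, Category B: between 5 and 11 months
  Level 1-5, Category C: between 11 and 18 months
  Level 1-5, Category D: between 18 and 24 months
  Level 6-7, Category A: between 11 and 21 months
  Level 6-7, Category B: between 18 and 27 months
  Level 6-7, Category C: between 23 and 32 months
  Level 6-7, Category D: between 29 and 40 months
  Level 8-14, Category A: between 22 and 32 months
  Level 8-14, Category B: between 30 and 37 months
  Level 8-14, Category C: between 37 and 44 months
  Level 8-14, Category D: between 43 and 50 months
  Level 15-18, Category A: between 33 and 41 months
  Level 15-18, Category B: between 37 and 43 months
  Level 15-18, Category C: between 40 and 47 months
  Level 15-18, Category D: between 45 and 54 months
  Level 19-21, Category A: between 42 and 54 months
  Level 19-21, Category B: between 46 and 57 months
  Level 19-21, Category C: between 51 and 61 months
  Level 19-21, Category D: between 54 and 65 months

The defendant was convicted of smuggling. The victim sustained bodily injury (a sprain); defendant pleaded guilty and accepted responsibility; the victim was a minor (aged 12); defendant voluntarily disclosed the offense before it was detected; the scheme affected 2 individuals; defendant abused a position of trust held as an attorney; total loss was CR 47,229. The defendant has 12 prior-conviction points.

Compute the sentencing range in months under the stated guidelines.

54-65 months

Base offense level for smuggling: 15.
R1 applies: 15 − 2 = 13.
R2 applies: 13 + 2 = 15.
R3 applies: 15 + 2 = 17.
R4 applies: 17 + 3 = 20.
R5 applies: 20 − 1 = 19.
R6 does not apply.
R7 does not apply.
R8 applies (level before this adjustment is 19 ≥ 13, so +4): 19 + 4 = 23.
Level 23 exceeds the maximum of 21; capped at 21.
Final offense level: 21.
Criminal history: 12 prior points → Category D (12+).
Level 21 falls in the 19-21 band.
Grid: Level 19-21 × Category D = 54-65 months.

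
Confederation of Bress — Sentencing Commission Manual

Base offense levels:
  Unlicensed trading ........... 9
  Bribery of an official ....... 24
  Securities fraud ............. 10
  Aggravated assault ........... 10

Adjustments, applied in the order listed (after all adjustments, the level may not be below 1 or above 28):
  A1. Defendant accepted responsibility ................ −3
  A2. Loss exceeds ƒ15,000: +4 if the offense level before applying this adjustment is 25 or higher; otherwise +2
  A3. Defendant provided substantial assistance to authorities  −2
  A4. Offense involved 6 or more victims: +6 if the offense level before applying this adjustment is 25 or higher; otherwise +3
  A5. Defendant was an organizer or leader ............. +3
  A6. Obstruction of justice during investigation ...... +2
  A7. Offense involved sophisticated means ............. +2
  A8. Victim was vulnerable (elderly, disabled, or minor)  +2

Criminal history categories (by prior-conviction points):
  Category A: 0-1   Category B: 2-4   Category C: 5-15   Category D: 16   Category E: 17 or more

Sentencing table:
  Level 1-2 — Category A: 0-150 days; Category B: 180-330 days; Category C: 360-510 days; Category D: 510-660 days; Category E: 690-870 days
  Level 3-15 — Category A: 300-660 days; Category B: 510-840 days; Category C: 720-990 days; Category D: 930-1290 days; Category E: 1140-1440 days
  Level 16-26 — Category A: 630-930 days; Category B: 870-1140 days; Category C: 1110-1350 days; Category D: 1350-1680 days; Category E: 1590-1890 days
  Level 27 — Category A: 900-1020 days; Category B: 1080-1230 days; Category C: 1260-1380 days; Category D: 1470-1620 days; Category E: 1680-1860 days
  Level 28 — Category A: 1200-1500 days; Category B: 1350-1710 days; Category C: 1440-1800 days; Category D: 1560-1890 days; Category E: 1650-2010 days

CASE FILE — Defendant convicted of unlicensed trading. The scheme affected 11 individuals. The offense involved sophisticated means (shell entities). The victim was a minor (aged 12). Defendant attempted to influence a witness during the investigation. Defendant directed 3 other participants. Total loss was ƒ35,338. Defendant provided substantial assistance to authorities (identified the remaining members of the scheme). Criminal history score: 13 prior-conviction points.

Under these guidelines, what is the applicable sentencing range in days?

1110-1350 days

Base offense level for unlicensed trading: 9.
A1 does not apply.
A2 applies (level before this adjustment is 9 < 25, so +2): 9 + 2 = 11.
A3 applies: 11 − 2 = 9.
A4 applies (level before this adjustment is 9 < 25, so +3): 9 + 3 = 12.
A5 applies: 12 + 3 = 15.
A6 applies: 15 + 2 = 17.
A7 applies: 17 + 2 = 19.
A8 applies: 19 + 2 = 21.
Final offense level: 21.
Criminal history: 13 prior points → Category C (5-15).
Level 21 falls in the 16-26 band.
Grid: Level 16-26 × Category C = 1110-1350 days.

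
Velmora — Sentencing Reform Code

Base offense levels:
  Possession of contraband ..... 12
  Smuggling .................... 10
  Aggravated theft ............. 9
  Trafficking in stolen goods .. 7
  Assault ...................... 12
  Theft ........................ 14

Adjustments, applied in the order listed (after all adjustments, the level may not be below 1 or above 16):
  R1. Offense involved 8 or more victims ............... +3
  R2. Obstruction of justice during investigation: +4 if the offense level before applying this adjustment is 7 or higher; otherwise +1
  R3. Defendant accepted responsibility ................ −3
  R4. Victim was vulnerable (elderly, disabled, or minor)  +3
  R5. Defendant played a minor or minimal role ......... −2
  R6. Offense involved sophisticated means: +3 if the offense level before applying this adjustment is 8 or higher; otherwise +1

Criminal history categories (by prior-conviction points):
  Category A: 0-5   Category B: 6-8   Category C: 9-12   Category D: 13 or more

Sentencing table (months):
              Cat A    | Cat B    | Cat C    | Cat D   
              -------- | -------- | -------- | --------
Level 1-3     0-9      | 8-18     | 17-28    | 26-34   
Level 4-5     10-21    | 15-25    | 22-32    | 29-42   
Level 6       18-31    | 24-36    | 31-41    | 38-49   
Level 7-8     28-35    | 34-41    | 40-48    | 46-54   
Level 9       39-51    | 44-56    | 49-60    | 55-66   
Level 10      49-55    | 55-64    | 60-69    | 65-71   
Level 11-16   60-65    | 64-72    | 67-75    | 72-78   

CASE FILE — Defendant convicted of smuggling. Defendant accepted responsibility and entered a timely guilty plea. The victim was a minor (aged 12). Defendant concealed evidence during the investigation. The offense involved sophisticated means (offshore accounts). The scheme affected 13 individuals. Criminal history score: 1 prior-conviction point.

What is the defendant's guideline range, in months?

60-65 months

Base offense level for smuggling: 10.
R1 applies: 10 + 3 = 13.
R2 applies (level before this adjustment is 13 ≥ 7, so +4): 13 + 4 = 17.
R3 applies: 17 − 3 = 14.
R4 applies: 14 + 3 = 17.
R5 does not apply.
R6 applies (level before this adjustment is 17 ≥ 8, so +3): 17 + 3 = 20.
Level 20 exceeds the maximum of 16; capped at 16.
Final offense level: 16.
Criminal history: 1 prior point → Category A (0-5).
Level 16 falls in the 11-16 band.
Grid: Level 11-16 × Category A = 60-65 months.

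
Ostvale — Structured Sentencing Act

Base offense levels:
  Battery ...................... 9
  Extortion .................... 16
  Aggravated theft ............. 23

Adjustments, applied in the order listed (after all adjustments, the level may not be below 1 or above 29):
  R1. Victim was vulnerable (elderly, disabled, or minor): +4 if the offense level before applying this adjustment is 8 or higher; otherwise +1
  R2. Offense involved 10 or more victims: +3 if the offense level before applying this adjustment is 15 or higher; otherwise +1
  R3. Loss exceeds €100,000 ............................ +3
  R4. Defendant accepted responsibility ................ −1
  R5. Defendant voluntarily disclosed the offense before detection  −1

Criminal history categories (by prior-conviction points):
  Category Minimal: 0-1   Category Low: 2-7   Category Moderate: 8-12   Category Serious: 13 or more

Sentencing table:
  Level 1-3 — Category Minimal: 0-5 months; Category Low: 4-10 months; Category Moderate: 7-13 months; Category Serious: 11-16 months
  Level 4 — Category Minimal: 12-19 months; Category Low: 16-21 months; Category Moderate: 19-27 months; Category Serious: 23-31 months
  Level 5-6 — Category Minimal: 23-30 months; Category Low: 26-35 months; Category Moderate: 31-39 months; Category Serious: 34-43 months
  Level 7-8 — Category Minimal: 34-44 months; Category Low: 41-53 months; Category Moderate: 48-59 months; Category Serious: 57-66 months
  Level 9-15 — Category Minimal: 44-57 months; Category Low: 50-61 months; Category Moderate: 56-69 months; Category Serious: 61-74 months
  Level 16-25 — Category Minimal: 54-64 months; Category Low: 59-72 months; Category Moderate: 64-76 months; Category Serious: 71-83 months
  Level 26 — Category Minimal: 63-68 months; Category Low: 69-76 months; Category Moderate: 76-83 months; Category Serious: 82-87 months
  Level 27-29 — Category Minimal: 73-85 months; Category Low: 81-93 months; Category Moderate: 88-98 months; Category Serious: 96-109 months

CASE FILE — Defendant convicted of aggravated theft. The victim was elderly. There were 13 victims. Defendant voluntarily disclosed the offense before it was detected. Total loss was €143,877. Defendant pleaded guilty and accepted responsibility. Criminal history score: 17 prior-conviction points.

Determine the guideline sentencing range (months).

96-109 months

Base offense level for aggravated theft: 23.
R1 applies (level before this adjustment is 23 ≥ 8, so +4): 23 + 4 = 27.
R2 applies (level before this adjustment is 27 ≥ 15, so +3): 27 + 3 = 30.
R3 applies: 30 + 3 = 33.
R4 applies: 33 − 1 = 32.
R5 applies: 32 − 1 = 31.
Level 31 exceeds the maximum of 29; capped at 29.
Final offense level: 29.
Criminal history: 17 prior points → Category Serious (13+).
Level 29 falls in the 27-29 band.
Grid: Level 27-29 × Category Serious = 96-109 months.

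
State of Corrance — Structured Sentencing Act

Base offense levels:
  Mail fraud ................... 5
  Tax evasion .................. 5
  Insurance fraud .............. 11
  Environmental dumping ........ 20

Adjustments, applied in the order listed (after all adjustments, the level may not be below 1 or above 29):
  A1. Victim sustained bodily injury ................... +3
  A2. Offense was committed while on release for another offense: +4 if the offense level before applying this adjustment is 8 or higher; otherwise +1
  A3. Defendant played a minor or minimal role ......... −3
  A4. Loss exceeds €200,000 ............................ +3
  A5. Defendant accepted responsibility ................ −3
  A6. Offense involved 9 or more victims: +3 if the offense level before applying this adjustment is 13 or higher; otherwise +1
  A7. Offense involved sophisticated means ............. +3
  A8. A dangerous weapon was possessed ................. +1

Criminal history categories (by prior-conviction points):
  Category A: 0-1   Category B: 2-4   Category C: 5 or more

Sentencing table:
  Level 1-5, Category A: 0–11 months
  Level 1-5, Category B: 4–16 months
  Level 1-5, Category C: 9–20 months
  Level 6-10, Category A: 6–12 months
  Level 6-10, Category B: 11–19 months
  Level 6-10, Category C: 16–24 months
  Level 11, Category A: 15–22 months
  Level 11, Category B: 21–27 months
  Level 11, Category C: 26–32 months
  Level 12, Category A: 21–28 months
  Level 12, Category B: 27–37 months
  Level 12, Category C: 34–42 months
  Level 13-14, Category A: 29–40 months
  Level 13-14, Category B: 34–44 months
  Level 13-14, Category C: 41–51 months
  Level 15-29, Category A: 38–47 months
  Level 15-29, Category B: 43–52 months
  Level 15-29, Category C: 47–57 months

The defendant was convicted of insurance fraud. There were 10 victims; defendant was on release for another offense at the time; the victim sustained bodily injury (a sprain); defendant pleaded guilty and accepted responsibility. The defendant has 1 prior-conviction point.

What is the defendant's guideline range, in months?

Base offense level for insurance fraud: 11.
A1 applies: 11 + 3 = 14.
A2 applies (level before this adjustment is 14 ≥ 8, so +4): 14 + 4 = 18.
A3 does not apply.
A4 does not apply.
A5 applies: 18 − 3 = 15.
A6 applies (level before this adjustment is 15 ≥ 13, so +3): 15 + 3 = 18.
A7 does not apply.
A8 does not apply.
Final offense level: 18.
Criminal history: 1 prior point → Category A (0-1).
Level 18 falls in the 15-29 band.
Grid: Level 15-29 × Category A = 38-47 months.

38-47 months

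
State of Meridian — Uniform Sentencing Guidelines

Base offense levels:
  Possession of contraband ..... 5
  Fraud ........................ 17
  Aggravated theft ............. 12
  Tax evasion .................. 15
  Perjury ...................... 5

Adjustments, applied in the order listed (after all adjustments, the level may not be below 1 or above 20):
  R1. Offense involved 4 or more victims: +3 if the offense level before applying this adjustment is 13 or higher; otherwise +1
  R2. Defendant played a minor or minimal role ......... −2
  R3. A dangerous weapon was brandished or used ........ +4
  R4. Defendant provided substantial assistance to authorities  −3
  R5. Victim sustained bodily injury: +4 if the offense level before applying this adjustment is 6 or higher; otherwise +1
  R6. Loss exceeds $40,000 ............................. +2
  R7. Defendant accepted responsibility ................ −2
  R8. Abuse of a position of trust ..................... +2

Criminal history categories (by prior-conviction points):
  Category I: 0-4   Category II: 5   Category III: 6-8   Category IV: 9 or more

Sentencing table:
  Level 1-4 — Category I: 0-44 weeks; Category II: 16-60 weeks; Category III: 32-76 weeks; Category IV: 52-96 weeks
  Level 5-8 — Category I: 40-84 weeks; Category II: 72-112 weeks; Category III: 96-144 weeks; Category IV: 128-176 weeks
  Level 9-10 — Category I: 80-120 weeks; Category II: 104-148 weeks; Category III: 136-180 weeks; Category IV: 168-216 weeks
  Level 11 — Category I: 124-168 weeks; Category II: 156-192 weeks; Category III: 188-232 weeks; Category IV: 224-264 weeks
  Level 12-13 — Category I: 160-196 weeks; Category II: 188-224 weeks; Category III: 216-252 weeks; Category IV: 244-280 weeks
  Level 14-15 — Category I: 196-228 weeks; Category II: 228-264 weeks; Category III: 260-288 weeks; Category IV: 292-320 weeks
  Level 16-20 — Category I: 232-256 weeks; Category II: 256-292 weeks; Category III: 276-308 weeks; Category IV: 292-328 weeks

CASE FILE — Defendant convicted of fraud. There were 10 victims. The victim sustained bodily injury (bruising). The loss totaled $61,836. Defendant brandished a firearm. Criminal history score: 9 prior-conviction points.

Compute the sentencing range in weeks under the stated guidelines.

Base offense level for fraud: 17.
R1 applies (level before this adjustment is 17 ≥ 13, so +3): 17 + 3 = 20.
R3 applies: 20 + 4 = 24.
R4 does not apply.
R5 applies (level before this adjustment is 24 ≥ 6, so +4): 24 + 4 = 28.
R6 applies: 28 + 2 = 30.
R8 does not apply.
Level 30 exceeds the maximum of 20; capped at 20.
Final offense level: 20.
Criminal history: 9 prior points → Category IV (9+).
Level 20 falls in the 16-20 band.
Grid: Level 16-20 × Category IV = 292-328 weeks.

292-328 weeks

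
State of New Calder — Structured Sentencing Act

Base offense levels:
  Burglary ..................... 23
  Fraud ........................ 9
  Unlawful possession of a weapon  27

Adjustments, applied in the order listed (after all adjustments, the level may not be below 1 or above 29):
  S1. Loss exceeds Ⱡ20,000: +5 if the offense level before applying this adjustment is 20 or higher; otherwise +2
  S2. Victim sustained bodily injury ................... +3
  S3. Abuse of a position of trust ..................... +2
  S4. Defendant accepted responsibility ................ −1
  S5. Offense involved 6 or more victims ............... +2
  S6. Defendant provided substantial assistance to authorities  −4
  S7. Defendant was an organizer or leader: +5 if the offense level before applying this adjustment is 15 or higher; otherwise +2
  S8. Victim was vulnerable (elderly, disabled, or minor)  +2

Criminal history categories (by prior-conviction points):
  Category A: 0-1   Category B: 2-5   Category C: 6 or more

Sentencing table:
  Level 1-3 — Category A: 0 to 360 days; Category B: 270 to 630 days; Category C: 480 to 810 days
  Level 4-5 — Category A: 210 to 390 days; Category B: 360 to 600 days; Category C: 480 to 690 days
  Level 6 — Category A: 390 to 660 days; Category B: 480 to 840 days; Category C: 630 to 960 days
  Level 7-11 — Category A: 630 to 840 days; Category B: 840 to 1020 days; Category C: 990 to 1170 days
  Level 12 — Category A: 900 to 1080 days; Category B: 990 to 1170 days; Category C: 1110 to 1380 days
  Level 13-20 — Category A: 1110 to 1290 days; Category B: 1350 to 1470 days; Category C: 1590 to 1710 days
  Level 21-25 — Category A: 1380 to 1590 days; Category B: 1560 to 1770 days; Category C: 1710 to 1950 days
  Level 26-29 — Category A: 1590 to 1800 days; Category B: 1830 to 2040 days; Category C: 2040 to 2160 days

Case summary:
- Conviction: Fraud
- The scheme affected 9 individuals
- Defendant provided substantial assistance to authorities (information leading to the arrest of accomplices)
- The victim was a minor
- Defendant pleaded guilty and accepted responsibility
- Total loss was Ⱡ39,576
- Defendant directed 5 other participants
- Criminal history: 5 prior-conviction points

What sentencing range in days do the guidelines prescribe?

990-1170 days

Base offense level for fraud: 9.
S1 applies (level before this adjustment is 9 < 20, so +2): 9 + 2 = 11.
S2 does not apply.
S4 applies: 11 − 1 = 10.
S5 applies: 10 + 2 = 12.
S6 applies: 12 − 4 = 8.
S7 applies (level before this adjustment is 8 < 15, so +2): 8 + 2 = 10.
S8 applies: 10 + 2 = 12.
Final offense level: 12.
Criminal history: 5 prior points → Category B (2-5).
Level 12 falls in the 12 band.
Grid: Level 12 × Category B = 990-1170 days.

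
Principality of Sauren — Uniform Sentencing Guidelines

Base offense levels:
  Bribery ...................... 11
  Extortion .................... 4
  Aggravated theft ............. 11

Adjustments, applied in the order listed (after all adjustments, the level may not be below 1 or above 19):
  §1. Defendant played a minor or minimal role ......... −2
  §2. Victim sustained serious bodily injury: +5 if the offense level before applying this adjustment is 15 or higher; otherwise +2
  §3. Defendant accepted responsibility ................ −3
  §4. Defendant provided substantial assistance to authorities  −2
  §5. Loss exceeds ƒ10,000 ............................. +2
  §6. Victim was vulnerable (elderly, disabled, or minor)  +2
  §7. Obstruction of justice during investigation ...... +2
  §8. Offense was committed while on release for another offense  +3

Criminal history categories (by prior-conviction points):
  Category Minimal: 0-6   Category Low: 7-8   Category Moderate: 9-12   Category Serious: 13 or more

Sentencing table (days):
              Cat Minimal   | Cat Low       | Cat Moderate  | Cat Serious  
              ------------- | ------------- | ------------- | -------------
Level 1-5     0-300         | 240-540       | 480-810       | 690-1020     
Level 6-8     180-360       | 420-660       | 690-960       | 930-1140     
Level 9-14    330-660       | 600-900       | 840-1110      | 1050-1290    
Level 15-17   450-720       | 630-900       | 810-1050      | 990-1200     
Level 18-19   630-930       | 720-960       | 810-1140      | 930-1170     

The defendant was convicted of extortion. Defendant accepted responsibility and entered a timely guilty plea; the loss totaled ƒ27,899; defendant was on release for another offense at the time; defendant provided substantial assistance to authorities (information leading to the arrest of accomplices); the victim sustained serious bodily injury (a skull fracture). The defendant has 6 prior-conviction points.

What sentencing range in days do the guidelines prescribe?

Base offense level for extortion: 4.
§2 applies (level before this adjustment is 4 < 15, so +2): 4 + 2 = 6.
§3 applies: 6 − 3 = 3.
§4 applies: 3 − 2 = 1.
§5 applies: 1 + 2 = 3.
§6 does not apply.
§8 applies: 3 + 3 = 6.
Final offense level: 6.
Criminal history: 6 prior points → Category Minimal (0-6).
Level 6 falls in the 6-8 band.
Grid: Level 6-8 × Category Minimal = 180-360 days.

180-360 days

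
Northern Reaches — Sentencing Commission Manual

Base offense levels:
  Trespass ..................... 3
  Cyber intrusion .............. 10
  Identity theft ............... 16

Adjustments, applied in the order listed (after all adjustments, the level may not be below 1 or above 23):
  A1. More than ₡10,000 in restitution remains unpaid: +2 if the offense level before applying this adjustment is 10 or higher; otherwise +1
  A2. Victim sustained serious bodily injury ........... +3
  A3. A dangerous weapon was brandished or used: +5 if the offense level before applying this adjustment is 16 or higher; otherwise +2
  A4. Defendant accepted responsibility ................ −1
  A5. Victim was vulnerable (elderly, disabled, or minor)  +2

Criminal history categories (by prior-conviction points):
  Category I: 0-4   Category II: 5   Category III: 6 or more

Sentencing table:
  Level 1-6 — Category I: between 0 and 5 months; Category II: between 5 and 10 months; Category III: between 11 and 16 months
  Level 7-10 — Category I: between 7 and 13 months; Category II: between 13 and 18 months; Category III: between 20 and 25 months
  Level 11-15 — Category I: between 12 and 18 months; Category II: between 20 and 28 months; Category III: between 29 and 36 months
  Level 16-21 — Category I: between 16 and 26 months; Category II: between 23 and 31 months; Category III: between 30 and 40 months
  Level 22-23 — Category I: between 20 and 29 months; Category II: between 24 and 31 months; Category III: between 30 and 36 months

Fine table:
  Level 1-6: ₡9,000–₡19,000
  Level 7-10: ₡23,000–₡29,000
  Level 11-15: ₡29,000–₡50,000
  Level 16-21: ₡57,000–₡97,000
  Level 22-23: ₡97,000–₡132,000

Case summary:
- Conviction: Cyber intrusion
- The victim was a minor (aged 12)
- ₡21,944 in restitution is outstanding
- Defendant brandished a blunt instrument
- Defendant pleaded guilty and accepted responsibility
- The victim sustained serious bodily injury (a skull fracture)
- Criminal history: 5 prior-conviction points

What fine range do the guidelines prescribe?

Base offense level for cyber intrusion: 10.
A1 applies (level before this adjustment is 10 ≥ 10, so +2): 10 + 2 = 12.
A2 applies: 12 + 3 = 15.
A3 applies (level before this adjustment is 15 < 16, so +2): 15 + 2 = 17.
A4 applies: 17 − 1 = 16.
A5 applies: 16 + 2 = 18.
Final offense level: 18.
Level 18 falls in the 16-21 band.
Fine table: Level 16-21 → ₡57,000–₡97,000.

₡57,000–₡97,000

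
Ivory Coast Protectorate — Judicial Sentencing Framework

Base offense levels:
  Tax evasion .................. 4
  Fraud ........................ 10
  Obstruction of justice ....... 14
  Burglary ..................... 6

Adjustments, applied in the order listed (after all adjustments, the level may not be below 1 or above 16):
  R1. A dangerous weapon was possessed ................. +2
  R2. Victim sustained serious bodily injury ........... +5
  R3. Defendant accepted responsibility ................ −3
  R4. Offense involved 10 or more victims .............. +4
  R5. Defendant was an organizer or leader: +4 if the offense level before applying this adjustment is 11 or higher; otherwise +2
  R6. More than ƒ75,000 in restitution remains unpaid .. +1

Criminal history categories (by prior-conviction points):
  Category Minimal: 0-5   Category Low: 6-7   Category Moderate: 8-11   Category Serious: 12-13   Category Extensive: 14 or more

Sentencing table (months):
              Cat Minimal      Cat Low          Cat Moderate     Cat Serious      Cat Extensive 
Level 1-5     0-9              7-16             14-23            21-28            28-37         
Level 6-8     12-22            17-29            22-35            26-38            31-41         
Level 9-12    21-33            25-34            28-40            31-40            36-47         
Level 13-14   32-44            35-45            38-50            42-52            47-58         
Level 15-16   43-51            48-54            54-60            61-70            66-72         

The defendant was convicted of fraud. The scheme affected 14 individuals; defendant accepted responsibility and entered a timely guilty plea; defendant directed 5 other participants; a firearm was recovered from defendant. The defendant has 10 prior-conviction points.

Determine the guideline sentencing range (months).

54-60 months

Base offense level for fraud: 10.
R1 applies: 10 + 2 = 12.
R2 does not apply.
R3 applies: 12 − 3 = 9.
R4 applies: 9 + 4 = 13.
R5 applies (level before this adjustment is 13 ≥ 11, so +4): 13 + 4 = 17.
R6 does not apply.
Level 17 exceeds the maximum of 16; capped at 16.
Final offense level: 16.
Criminal history: 10 prior points → Category Moderate (8-11).
Level 16 falls in the 15-16 band.
Grid: Level 15-16 × Category Moderate = 54-60 months.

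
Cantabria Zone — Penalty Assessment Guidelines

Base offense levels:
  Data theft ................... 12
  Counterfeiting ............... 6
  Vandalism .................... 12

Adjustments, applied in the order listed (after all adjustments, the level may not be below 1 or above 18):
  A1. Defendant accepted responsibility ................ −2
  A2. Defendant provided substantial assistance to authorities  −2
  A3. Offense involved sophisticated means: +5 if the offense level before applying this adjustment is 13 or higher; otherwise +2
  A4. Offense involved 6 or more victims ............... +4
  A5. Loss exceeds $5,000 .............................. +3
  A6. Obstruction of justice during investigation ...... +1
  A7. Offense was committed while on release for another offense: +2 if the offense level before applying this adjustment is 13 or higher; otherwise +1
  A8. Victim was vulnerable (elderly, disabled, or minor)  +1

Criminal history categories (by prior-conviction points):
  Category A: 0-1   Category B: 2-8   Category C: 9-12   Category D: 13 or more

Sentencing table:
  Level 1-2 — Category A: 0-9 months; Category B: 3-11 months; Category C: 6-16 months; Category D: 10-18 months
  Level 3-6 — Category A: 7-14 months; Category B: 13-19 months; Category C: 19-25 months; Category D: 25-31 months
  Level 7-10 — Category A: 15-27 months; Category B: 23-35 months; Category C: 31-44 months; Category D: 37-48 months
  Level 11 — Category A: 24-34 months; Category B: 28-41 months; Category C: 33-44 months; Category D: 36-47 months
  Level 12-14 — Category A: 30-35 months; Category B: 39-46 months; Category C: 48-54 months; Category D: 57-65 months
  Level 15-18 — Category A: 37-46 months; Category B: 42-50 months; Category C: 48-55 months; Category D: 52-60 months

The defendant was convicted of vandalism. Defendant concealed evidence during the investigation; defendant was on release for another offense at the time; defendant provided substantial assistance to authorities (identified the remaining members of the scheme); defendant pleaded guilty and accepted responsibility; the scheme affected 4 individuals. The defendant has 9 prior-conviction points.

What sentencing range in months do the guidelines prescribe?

31-44 months

Base offense level for vandalism: 12.
A1 applies: 12 − 2 = 10.
A2 applies: 10 − 2 = 8.
A3 does not apply.
A4 does not apply.
A5 does not apply.
A6 applies: 8 + 1 = 9.
A7 applies (level before this adjustment is 9 < 13, so +1): 9 + 1 = 10.
A8 does not apply.
Final offense level: 10.
Criminal history: 9 prior points → Category C (9-12).
Level 10 falls in the 7-10 band.
Grid: Level 7-10 × Category C = 31-44 months.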